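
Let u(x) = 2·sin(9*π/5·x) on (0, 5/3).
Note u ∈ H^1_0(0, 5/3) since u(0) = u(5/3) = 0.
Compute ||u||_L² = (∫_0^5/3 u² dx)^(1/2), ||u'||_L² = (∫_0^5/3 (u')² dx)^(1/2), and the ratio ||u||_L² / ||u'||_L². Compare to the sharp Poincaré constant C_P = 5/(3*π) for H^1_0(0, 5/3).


||u||_L² / ||u'||_L² = 5/(9*π) < C_P = 5/(3*π).

u(x) = 2·sin(9*π/5·x), so u'(x) = 18*π*cos(9*π*x/5)/5.
Writing u(x) = A·sin(kπx/L) with A = 2 and k = 3, use ∫_0^L sin²(kπx/L) dx = L/2 and ∫_0^L cos²(kπx/L) dx = L/2.
u² = 4·sin²(9*π/5·x) and (u')² = 324*π^2/25·cos²(9*π/5·x), and each of sin², cos² integrates to L/2 = 5/6 over (0, 5/3).
∫_0^5/3 u² dx = 10/3, so ||u||_L² = sqrt(30)/3.
∫_0^5/3 (u')² dx = 54*π^2/5, so ||u'||_L² = 3*sqrt(30)*π/5.
Ratio ||u||_L² / ||u'||_L² = 5/(9*π).
Sharp Poincaré constant on H^1_0(0, 5/3) is C_P = L/π = 5/(3*π), achieved by sin(3*π/5·x).
This is the k = 3 harmonic; the ratio L/(kπ) is strictly less than C_P = L/π, consistent with the sharp inequality ||u||_L² ≤ C_P ||u'||_L².


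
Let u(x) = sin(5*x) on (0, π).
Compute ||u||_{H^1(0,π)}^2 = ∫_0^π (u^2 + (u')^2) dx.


||u||_{H^1(0,π)}^2 = 13*π

u'(x) = 5*cos(5*x).
Expand u² and (u')² and integrate term by term on (0, π), using: for integers n ≥ 1, ∫_0^π sin²(nx) dx = ∫_0^π cos²(nx) dx = π/2; for n ≠ n', ∫_0^π sin(nx)sin(n'x) dx = ∫_0^π cos(nx)cos(n'x) dx = 0; and by product-to-sum, ∫_0^π sin(nx)cos(n'x) dx = ½∫_0^π [sin((n+n')x) + sin((n−n')x)] dx, which is 0 when n+n' is even and 2n/(n²−n'²) when n+n' is odd (it need not vanish on (0, π)).
  u² squared terms: (1)²·∫sin(5x)² dx = 1·π/2 = π/2.
  So ∫_0^π u² dx = π/2.
  (u')² squared terms: (5)²·∫cos(5x)² dx = 25·π/2 = 25*π/2.
  So ∫_0^π (u')² dx = 25*π/2.
||u||_{H^1}^2 = (π/2) + (25*π/2) = 13*π.


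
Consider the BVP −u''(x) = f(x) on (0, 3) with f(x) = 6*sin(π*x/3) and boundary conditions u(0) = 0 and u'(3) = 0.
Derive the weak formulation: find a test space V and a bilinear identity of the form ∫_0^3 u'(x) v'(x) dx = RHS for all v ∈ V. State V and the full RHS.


V = {v ∈ H^1(0, 3) : v(0) = 0} (test functions vanish at x = 0 where u is specified); weak form: ∫_0^3 u'v' dx = ∫_0^3 (6*sin(π*x/3)) v dx for all v ∈ V.

Multiply both sides by a test function v and integrate from 0 to 3:
  ∫_0^3 −u''(x) v(x) dx = ∫_0^3 f(x) v(x) dx.
Integrate the LHS by parts once:
  ∫_0^3 −u'' v dx = −[u'(x) v(x)]_0^3 + ∫_0^3 u'(x) v'(x) dx.
Thus ∫_0^3 u'(x) v'(x) dx = ∫_0^3 f(x) v(x) dx + [u'(x) v(x)]_0^3.
Choose V so that boundary terms are either known or forced to vanish.
Mixed BC: u(0) = 0 (Dirichlet) and u'(3) = 0 (Neumann). Define V = {v ∈ H^1(0, 3) : v(0) = 0}. Then [u' v]_0^3 = u'(3)·v(3) − u'(0)·0 = 0.
Weak formulation: find u (satisfying any essential BC) such that ∫_0^3 u'(x) v'(x) dx = ∫_0^3 f v dx for all v ∈ V (Dirichlet at 0 absorbed into V; the Neumann datum at x = 3 is zero, so no boundary term remains).
Substituting f(x) = 6*sin(π*x/3), the right-hand side is ∫_0^3 (6*sin(π*x/3)) v dx.


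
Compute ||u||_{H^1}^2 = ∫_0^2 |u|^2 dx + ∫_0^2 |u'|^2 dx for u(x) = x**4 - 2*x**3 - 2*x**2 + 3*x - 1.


||u||_{H^1}^2 = 5584/315

The H^1 norm (squared) on an interval (0, L) is
  ||u||_{H^1}^2 = ∫_0^L u(x)^2 dx + ∫_0^L u'(x)^2 dx.
Compute u'(x) = 4*x**3 - 6*x**2 - 4*x + 3.
Then u(x)^2 = x**8 - 4*x**7 + 14*x**5 - 10*x**4 - 8*x**3 + 13*x**2 - 6*x + 1 and u'(x)^2 = 16*x**6 - 48*x**5 + 4*x**4 + 72*x**3 - 20*x**2 - 24*x + 9.
Integrate each monomial from 0 to 2 using ∫_0^2 c·x^n dx = c·2^(n+1)/(n+1):
  ∫_0^2 u(x)^2 dx = ∫_0^2 (x^8 - 4*x^7 + 14*x^5 - 10*x^4 - 8*x^3 + 13*x^2 - 6*x + 1) dx. Term by term:
    ∫_0^2 x^8 dx = 512/9;  ∫_0^2 -4*x^7 dx = -128;  ∫_0^2 14*x^5 dx = 448/3;
    ∫_0^2 -10*x^4 dx = -64;  ∫_0^2 -8*x^3 dx = -32;  ∫_0^2 13*x^2 dx = 104/3;
    ∫_0^2 -6*x dx = -12;  ∫_0^2 1 dx = 2.
  Sum: 512/9 − 128 + 448/3 − 64 − 32 + 104/3 − 12 + 2 = 62/9.
  ∫_0^2 u'(x)^2 dx = ∫_0^2 (16*x^6 - 48*x^5 + 4*x^4 + 72*x^3 - 20*x^2 - 24*x + 9) dx. Term by term:
    ∫_0^2 16*x^6 dx = 2048/7;  ∫_0^2 -48*x^5 dx = -512;  ∫_0^2 4*x^4 dx = 128/5;
    ∫_0^2 72*x^3 dx = 288;  ∫_0^2 -20*x^2 dx = -160/3;  ∫_0^2 -24*x dx = -48;
    ∫_0^2 9 dx = 18.
  Sum: 2048/7 − 512 + 128/5 + 288 − 160/3 − 48 + 18 = 1138/105.
Adding: ||u||_{H^1}^2 = 62/9 + 1138/105 = 5584/315.


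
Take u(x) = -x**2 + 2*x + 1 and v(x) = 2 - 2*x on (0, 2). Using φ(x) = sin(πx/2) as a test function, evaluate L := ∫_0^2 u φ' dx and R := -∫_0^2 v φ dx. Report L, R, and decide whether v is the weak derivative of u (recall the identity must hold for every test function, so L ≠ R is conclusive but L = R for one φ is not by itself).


LHS = 0, RHS = 0. Yes, v = u' weakly.

u(x) = -x**2 + 2*x + 1, classical derivative u'(x) = 2 - 2*x.
φ(x) = sin(πx/2), so φ'(x) = π*cos(π*x/2)/2.
Note φ(0) = φ(2) = 0, so the boundary term u·φ vanishes.
LHS = ∫_0^2 u(x) φ'(x) dx = ∫_0^2 (-π*x^2*cos(π*x/2)/2 + π*x*cos(π*x/2) + π*cos(π*x/2)/2) dx. Term by term:
  ∫_0^2 π*cos(π*x/2)/2 dx = 0;  ∫_0^2 π*x*cos(π*x/2) dx = -8/π;  ∫_0^2 -π*x^2*cos(π*x/2)/2 dx = 8/π.
Sum: 0 − 8/π + 8/π = 0.
So LHS = 0.
∫_0^2 v(x) φ(x) dx = ∫_0^2 (-2*x*sin(π*x/2) + 2*sin(π*x/2)) dx. Term by term:
  ∫_0^2 2*sin(π*x/2) dx = 8/π;  ∫_0^2 -2*x*sin(π*x/2) dx = -8/π.
Sum: 8/π − 8/π = 0.
So RHS = -∫_0^2 v(x) φ(x) dx = 0.
LHS = RHS, so the identity holds for this test φ.
Moreover u is smooth here and v(x) = u'(x) = 2 - 2*x pointwise, so the identity holds for every test function. Hence v is the weak derivative of u.


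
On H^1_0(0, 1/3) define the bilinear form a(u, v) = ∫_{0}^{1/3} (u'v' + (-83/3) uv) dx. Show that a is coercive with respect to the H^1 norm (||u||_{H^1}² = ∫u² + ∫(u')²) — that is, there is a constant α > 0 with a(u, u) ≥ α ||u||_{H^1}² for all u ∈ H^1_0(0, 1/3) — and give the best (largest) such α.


α = (-83 + 27*π^2)/(3*(1 + 9*π^2))

Coercivity of a(·,·) on H^1_0(0, 1/3) means a(u, u) ≥ α ||u||_{H^1}² for every u ∈ H^1_0.
The interval has length L = 1/3, and Poincaré/coercivity depend only on L. Here a(u, u) = ∫(u')² + (-83/3)·∫u².
Here c = -83/3 < 0 with |c| < (π/L)² = 9*π^2, so coercivity still holds. The condition a(u,u) ≥ α||u||_{H^1}² reads (1−α)∫(u')² ≥ (α−c)∫u². Any admissible α is ≤ 1 (rapidly oscillating u have ∫u²/∫(u')² → 0), and α = 1 would force 0 ≥ (1−c)∫u², impossible since c < 1; so 1−α > 0. By the sharp Poincaré inequality on H^1_0 of an interval of length L, ∫(u')² ≥ (π/L)²∫u² with equality for the first sine mode sin(π(x−x₀)/L) (x₀ the left endpoint), so the inequality holds for all u iff (1−α)(π/L)² ≥ α − c, i.e. α ≤ ((π/L)² + c)/((π/L)² + 1) = (1 + c(L/π)²)/(1 + (L/π)²). (Direct route, valid since c ≤ 0: Poincaré gives c∫u² ≥ c(L/π)²∫(u')², so a(u,u) ≥ (1 + c(L/π)²)∫(u')², while ||u||_{H^1}² ≤ (1 + (L/π)²)∫(u')²; dividing yields the same α.) With (π/L)² = 9*π^2 and c = -83/3, the largest admissible constant is α = ((π/L)² + c)/((π/L)² + 1).
Simplifying, α = (-83 + 27*π^2)/(3*(1 + 9*π^2)).


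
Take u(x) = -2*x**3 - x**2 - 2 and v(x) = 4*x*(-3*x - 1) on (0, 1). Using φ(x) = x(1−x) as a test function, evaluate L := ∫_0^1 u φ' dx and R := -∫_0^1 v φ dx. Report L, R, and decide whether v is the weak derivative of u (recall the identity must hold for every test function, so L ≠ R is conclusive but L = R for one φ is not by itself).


LHS = 7/15, RHS = 14/15. No, v is not the weak derivative of u.

u(x) = -2*x**3 - x**2 - 2, classical derivative u'(x) = -6*x**2 - 2*x.
φ(x) = x(1−x), so φ'(x) = 1 - 2*x.
Note φ(0) = φ(1) = 0, so the boundary term u·φ vanishes.
LHS = ∫_0^1 u(x) φ'(x) dx = ∫_0^1 (4*x^4 - x^2 + 4*x - 2) dx. Term by term:
  ∫_0^1 4*x^4 dx = 4/5;  ∫_0^1 -x^2 dx = -1/3;  ∫_0^1 4*x dx = 2;
  ∫_0^1 -2 dx = -2.
Sum: 4/5 − 1/3 + 2 − 2 = 7/15.
So LHS = 7/15.
∫_0^1 v(x) φ(x) dx = ∫_0^1 (12*x^4 - 8*x^3 - 4*x^2) dx. Term by term:
  ∫_0^1 12*x^4 dx = 12/5;  ∫_0^1 -8*x^3 dx = -2;  ∫_0^1 -4*x^2 dx = -4/3.
Sum: 12/5 − 2 − 4/3 = -14/15.
So RHS = -∫_0^1 v(x) φ(x) dx = 14/15.
LHS − RHS = -7/15 ≠ 0, so the identity fails.
(For a valid weak derivative the identity must hold for EVERY test function, in particular this one. The failure shows v is NOT the weak derivative of u.)
Correct weak derivative would be u'(x) = -6*x**2 - 2*x.


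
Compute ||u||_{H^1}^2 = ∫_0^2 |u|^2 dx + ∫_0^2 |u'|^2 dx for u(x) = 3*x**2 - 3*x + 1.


||u||_{H^1}^2 = 288/5

The H^1 norm (squared) on an interval (0, L) is
  ||u||_{H^1}^2 = ∫_0^L u(x)^2 dx + ∫_0^L u'(x)^2 dx.
Compute u'(x) = 6*x - 3.
Then u(x)^2 = 9*x**4 - 18*x**3 + 15*x**2 - 6*x + 1 and u'(x)^2 = 36*x**2 - 36*x + 9.
Integrate each monomial from 0 to 2 using ∫_0^2 c·x^n dx = c·2^(n+1)/(n+1):
  ∫_0^2 u(x)^2 dx = ∫_0^2 (9*x^4 - 18*x^3 + 15*x^2 - 6*x + 1) dx. Term by term:
    ∫_0^2 9*x^4 dx = 288/5;  ∫_0^2 -18*x^3 dx = -72;  ∫_0^2 15*x^2 dx = 40;
    ∫_0^2 -6*x dx = -12;  ∫_0^2 1 dx = 2.
  Sum: 288/5 − 72 + 40 − 12 + 2 = 78/5.
  ∫_0^2 u'(x)^2 dx = ∫_0^2 (36*x^2 - 36*x + 9) dx. Term by term:
    ∫_0^2 36*x^2 dx = 96;  ∫_0^2 -36*x dx = -72;  ∫_0^2 9 dx = 18.
  Sum: 96 − 72 + 18 = 42.
Adding: ||u||_{H^1}^2 = 78/5 + 42 = 288/5.


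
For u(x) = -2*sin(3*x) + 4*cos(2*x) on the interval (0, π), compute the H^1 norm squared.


||u||_{H^1(0,π)}^2 = -96 + 60*π

u'(x) = -8*sin(2*x) - 6*cos(3*x).
Expand u² and (u')² and integrate term by term on (0, π), using: for integers n ≥ 1, ∫_0^π sin²(nx) dx = ∫_0^π cos²(nx) dx = π/2; for n ≠ n', ∫_0^π sin(nx)sin(n'x) dx = ∫_0^π cos(nx)cos(n'x) dx = 0; and by product-to-sum, ∫_0^π sin(nx)cos(n'x) dx = ½∫_0^π [sin((n+n')x) + sin((n−n')x)] dx, which is 0 when n+n' is even and 2n/(n²−n'²) when n+n' is odd (it need not vanish on (0, π)).
  u² squared terms: (-2)²·∫sin(3x)² dx = 4·π/2 = 2*π;  (4)²·∫cos(2x)² dx = 16·π/2 = 8*π.
  u² cross terms: 2·(-2)·(4)·∫sin(3x)·cos(2x) dx = -16·(6/5) = -96/5.
  So ∫_0^π u² dx = 2*π + 8*π − 96/5 = -96/5 + 10*π.
  (u')² squared terms: (-8)²·∫sin(2x)² dx = 64·π/2 = 32*π;  (-6)²·∫cos(3x)² dx = 36·π/2 = 18*π.
  (u')² cross terms: 2·(-8)·(-6)·∫sin(2x)·cos(3x) dx = 96·(-4/5) = -384/5.
  So ∫_0^π (u')² dx = 32*π + 18*π − 384/5 = -384/5 + 50*π.
||u||_{H^1}^2 = (-96/5 + 10*π) + (-384/5 + 50*π) = -96 + 60*π.


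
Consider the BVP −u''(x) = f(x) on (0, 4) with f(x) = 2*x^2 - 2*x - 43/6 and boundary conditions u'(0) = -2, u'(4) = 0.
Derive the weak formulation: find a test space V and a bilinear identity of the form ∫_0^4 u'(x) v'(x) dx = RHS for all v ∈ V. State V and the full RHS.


V = H^1(0, 4) (v unrestricted at boundary; u is determined up to an additive constant); weak form: ∫_0^4 u'v' dx = ∫_0^4 (2*x^2 - 2*x - 43/6) v dx + 2·v(0) for all v ∈ V.

Multiply both sides by a test function v and integrate from 0 to 4:
  ∫_0^4 −u''(x) v(x) dx = ∫_0^4 f(x) v(x) dx.
Integrate the LHS by parts once:
  ∫_0^4 −u'' v dx = −[u'(x) v(x)]_0^4 + ∫_0^4 u'(x) v'(x) dx.
Thus ∫_0^4 u'(x) v'(x) dx = ∫_0^4 f(x) v(x) dx + [u'(x) v(x)]_0^4.
Choose V so that boundary terms are either known or forced to vanish.
u has inhomogeneous Neumann u'(0) = -2, u'(4) = 0. [u' v]_0^4 = (0)·v(4) − (-2)·v(0) = 2·v(0). Take V = H^1(0, 4); boundary term becomes part of RHS.
Weak formulation: find u (satisfying any essential BC) such that ∫_0^4 u'(x) v'(x) dx = ∫_0^4 f v dx + 2·v(0) for all v ∈ V (Neumann data are natural BCs: they enter the RHS as boundary terms).
Substituting f(x) = 2*x^2 - 2*x - 43/6, the right-hand side is ∫_0^4 (2*x^2 - 2*x - 43/6) v dx + 2·v(0).
Compatibility check (pure Neumann): taking v ≡ 1 ∈ V gives 0 = ∫_0^4 f dx + (0) − (-2), i.e. ∫_0^4 f dx must equal u'(0) − u'(4) = -2. Indeed ∫_0^4 (2*x^2 - 2*x - 43/6) dx = -2, so the data are compatible. The solution is then unique only up to an additive constant (fix it e.g. by requiring ∫_0^4 u dx = 0).


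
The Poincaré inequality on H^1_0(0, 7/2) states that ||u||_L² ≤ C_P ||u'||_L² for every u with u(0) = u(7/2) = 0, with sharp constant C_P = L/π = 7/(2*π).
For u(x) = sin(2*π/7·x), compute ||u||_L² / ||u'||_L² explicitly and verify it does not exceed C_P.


||u||_L² / ||u'||_L² = 7/(2*π) = C_P.

u(x) = sin(2*π/7·x), so u'(x) = 2*π*cos(2*π*x/7)/7.
Writing u(x) = A·sin(kπx/L) with A = 1 and k = 1, use ∫_0^L sin²(kπx/L) dx = L/2 and ∫_0^L cos²(kπx/L) dx = L/2.
u² = 1·sin²(2*π/7·x) and (u')² = 4*π^2/49·cos²(2*π/7·x), and each of sin², cos² integrates to L/2 = 7/4 over (0, 7/2).
∫_0^7/2 u² dx = 7/4, so ||u||_L² = sqrt(7)/2.
∫_0^7/2 (u')² dx = π^2/7, so ||u'||_L² = sqrt(7)*π/7.
Ratio ||u||_L² / ||u'||_L² = 7/(2*π).
Sharp Poincaré constant on H^1_0(0, 7/2) is C_P = L/π = 7/(2*π), achieved by sin(2*π/7·x).
This is the k = 1 eigenfunction (up to amplitude), so the ratio equals the sharp Poincaré constant exactly.


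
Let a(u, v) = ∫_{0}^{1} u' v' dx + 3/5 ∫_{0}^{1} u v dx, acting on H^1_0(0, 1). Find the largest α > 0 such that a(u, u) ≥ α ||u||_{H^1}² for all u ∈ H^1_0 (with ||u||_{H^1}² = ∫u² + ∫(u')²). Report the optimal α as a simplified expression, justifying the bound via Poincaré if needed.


α = (3/5 + π^2)/(1 + π^2)

Coercivity of a(·,·) on H^1_0(0, 1) means a(u, u) ≥ α ||u||_{H^1}² for every u ∈ H^1_0.
The interval has length L = 1, and Poincaré/coercivity depend only on L. Here a(u, u) = ∫(u')² + (3/5)·∫u².
Here 0 < c = 3/5 < 1. The condition a(u,u) ≥ α||u||_{H^1}² reads (1−α)∫(u')² ≥ (α−c)∫u². Any admissible α is ≤ 1 (rapidly oscillating u have ∫u²/∫(u')² → 0), and α = 1 would force 0 ≥ (1−c)∫u², impossible since c < 1; so 1−α > 0. By the sharp Poincaré inequality on H^1_0 of an interval of length L, ∫(u')² ≥ (π/L)²∫u² with equality for the first sine mode sin(π(x−x₀)/L) (x₀ the left endpoint), so the inequality holds for all u iff (1−α)(π/L)² ≥ α − c, i.e. α ≤ ((π/L)² + c)/((π/L)² + 1) = (1 + c(L/π)²)/(1 + (L/π)²). With (π/L)² = π^2 and c = 3/5, the largest admissible constant is α = ((π/L)² + c)/((π/L)² + 1).
Simplifying, α = (3/5 + π^2)/(1 + π^2).


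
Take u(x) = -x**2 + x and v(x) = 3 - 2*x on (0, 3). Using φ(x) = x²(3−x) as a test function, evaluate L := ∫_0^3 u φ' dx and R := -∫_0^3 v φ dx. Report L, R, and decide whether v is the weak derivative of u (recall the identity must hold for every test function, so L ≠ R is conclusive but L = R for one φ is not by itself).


LHS = 351/20, RHS = 81/20. No, v is not the weak derivative of u.

u(x) = -x**2 + x, classical derivative u'(x) = 1 - 2*x.
φ(x) = x²(3−x), so φ'(x) = 3*x*(2 - x).
Note φ(0) = φ(3) = 0, so the boundary term u·φ vanishes.
LHS = ∫_0^3 u(x) φ'(x) dx = ∫_0^3 (3*x^4 - 9*x^3 + 6*x^2) dx. Term by term:
  ∫_0^3 3*x^4 dx = 729/5;  ∫_0^3 -9*x^3 dx = -729/4;  ∫_0^3 6*x^2 dx = 54.
Sum: 729/5 − 729/4 + 54 = 351/20.
So LHS = 351/20.
∫_0^3 v(x) φ(x) dx = ∫_0^3 (2*x^4 - 9*x^3 + 9*x^2) dx. Term by term:
  ∫_0^3 2*x^4 dx = 486/5;  ∫_0^3 -9*x^3 dx = -729/4;  ∫_0^3 9*x^2 dx = 81.
Sum: 486/5 − 729/4 + 81 = -81/20.
So RHS = -∫_0^3 v(x) φ(x) dx = 81/20.
LHS − RHS = 27/2 ≠ 0, so the identity fails.
(For a valid weak derivative the identity must hold for EVERY test function, in particular this one. The failure shows v is NOT the weak derivative of u.)
Correct weak derivative would be u'(x) = 1 - 2*x.


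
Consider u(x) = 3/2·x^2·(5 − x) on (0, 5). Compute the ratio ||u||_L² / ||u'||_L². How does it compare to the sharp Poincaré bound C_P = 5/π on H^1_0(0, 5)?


||u||_L² / ||u'||_L² = 5*sqrt(14)/14 < C_P = 5/π.

u(x) = 3/2·x^2·(5 − x), so u'(x) = 3*x*(10 - 3*x)/2.
u(x) = 3/2·x^2·(5 − x) vanishes at x = 0 and x = 5, so u ∈ H^1_0(0, 5). Differentiate via the product rule and integrate the resulting polynomials term by term.
  ∫_0^5 u² dx = ∫_0^5 (9*x^6/4 - 45*x^5/2 + 225*x^4/4) dx. Term by term:
    ∫_0^5 9*x^6/4 dx = 703125/28;  ∫_0^5 -45*x^5/2 dx = -234375/4;  ∫_0^5 225*x^4/4 dx = 140625/4.
  Sum: 703125/28 − 234375/4 + 140625/4 = 46875/28.
  ∫_0^5 (u')² dx = ∫_0^5 (81*x^4/4 - 135*x^3 + 225*x^2) dx. Term by term:
    ∫_0^5 81*x^4/4 dx = 50625/4;  ∫_0^5 -135*x^3 dx = -84375/4;  ∫_0^5 225*x^2 dx = 9375.
  Sum: 50625/4 − 84375/4 + 9375 = 1875/2.
∫_0^5 u² dx = 46875/28, so ||u||_L² = 125*sqrt(21)/14.
∫_0^5 (u')² dx = 1875/2, so ||u'||_L² = 25*sqrt(6)/2.
Ratio ||u||_L² / ||u'||_L² = 5*sqrt(14)/14.
Sharp Poincaré constant on H^1_0(0, 5) is C_P = L/π = 5/π, achieved by sin(π/5·x).
A polynomial bump cannot attain the sharp Poincaré constant (only the first sine eigenfunction does), so the ratio is strictly less than C_P, consistent with ||u||_L² ≤ C_P ||u'||_L².


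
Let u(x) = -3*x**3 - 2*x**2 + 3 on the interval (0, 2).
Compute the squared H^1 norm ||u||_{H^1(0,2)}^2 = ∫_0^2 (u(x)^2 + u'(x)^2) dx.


||u||_{H^1}^2 = 22706/21

The H^1 norm (squared) on an interval (0, L) is
  ||u||_{H^1}^2 = ∫_0^L u(x)^2 dx + ∫_0^L u'(x)^2 dx.
Compute u'(x) = -9*x**2 - 4*x.
Then u(x)^2 = 9*x**6 + 12*x**5 + 4*x**4 - 18*x**3 - 12*x**2 + 9 and u'(x)^2 = 81*x**4 + 72*x**3 + 16*x**2.
Integrate each monomial from 0 to 2 using ∫_0^2 c·x^n dx = c·2^(n+1)/(n+1):
  ∫_0^2 u(x)^2 dx = ∫_0^2 (9*x^6 + 12*x^5 + 4*x^4 - 18*x^3 - 12*x^2 + 9) dx. Term by term:
    ∫_0^2 9*x^6 dx = 1152/7;  ∫_0^2 12*x^5 dx = 128;  ∫_0^2 4*x^4 dx = 128/5;
    ∫_0^2 -18*x^3 dx = -72;  ∫_0^2 -12*x^2 dx = -32;  ∫_0^2 9 dx = 18.
  Sum: 1152/7 + 128 + 128/5 − 72 − 32 + 18 = 8126/35.
  ∫_0^2 u'(x)^2 dx = ∫_0^2 (81*x^4 + 72*x^3 + 16*x^2) dx. Term by term:
    ∫_0^2 81*x^4 dx = 2592/5;  ∫_0^2 72*x^3 dx = 288;  ∫_0^2 16*x^2 dx = 128/3.
  Sum: 2592/5 + 288 + 128/3 = 12736/15.
Adding: ||u||_{H^1}^2 = 8126/35 + 12736/15 = 22706/21.


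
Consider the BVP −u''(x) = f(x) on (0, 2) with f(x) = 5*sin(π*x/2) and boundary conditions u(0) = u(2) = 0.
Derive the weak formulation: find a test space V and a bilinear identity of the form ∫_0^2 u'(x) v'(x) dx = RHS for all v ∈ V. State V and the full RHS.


V = H^1_0(0, 2) (so v(0) = v(2) = 0); weak form: ∫_0^2 u'v' dx = ∫_0^2 (5*sin(π*x/2)) v dx for all v ∈ V.

Multiply both sides by a test function v and integrate from 0 to 2:
  ∫_0^2 −u''(x) v(x) dx = ∫_0^2 f(x) v(x) dx.
Integrate the LHS by parts once:
  ∫_0^2 −u'' v dx = −[u'(x) v(x)]_0^2 + ∫_0^2 u'(x) v'(x) dx.
Thus ∫_0^2 u'(x) v'(x) dx = ∫_0^2 f(x) v(x) dx + [u'(x) v(x)]_0^2.
Choose V so that boundary terms are either known or forced to vanish.
u is Dirichlet: u(0) = u(2) = 0. Let V = H^1_0(0, 2); then v(0) = v(2) = 0, and [u' v]_0^2 = 0.
Weak formulation: find u (satisfying any essential BC) such that ∫_0^2 u'(x) v'(x) dx = ∫_0^2 f v dx for all v ∈ V.
Substituting f(x) = 5*sin(π*x/2), the right-hand side is ∫_0^2 (5*sin(π*x/2)) v dx.


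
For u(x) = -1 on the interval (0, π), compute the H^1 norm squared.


||u||_{H^1(0,π)}^2 = π

u'(x) = 0.
Expand u² and (u')² and integrate term by term on (0, π), using: for integers n ≥ 1, ∫_0^π sin²(nx) dx = ∫_0^π cos²(nx) dx = π/2; for n ≠ n', ∫_0^π sin(nx)sin(n'x) dx = ∫_0^π cos(nx)cos(n'x) dx = 0; and by product-to-sum, ∫_0^π sin(nx)cos(n'x) dx = ½∫_0^π [sin((n+n')x) + sin((n−n')x)] dx, which is 0 when n+n' is even and 2n/(n²−n'²) when n+n' is odd (it need not vanish on (0, π)). For the constant mode: ∫_0^π 1 dx = π, ∫_0^π cos(nx) dx = 0, ∫_0^π sin(nx) dx = (1−(−1)^n)/n.
  u² squared terms: (-1)²·∫1 dx = 1·π = π.
  So ∫_0^π u² dx = π.
  u' ≡ 0, so ∫_0^π (u')² dx = 0.
||u||_{H^1}^2 = (π) + (0) = π.


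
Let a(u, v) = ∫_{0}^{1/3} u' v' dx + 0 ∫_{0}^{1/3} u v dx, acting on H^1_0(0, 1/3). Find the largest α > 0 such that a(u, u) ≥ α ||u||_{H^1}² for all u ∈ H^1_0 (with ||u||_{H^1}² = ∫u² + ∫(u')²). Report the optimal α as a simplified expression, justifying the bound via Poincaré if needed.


α = 9*π^2/(1 + 9*π^2)

Coercivity of a(·,·) on H^1_0(0, 1/3) means a(u, u) ≥ α ||u||_{H^1}² for every u ∈ H^1_0.
The interval has length L = 1/3, and Poincaré/coercivity depend only on L. Here a(u, u) = ∫(u')² + (0)·∫u².
Here c = 0, so a(u,u) = ∫(u')² alone. The condition a(u,u) ≥ α||u||_{H^1}² reads (1−α)∫(u')² ≥ (α−c)∫u². Any admissible α is ≤ 1 (rapidly oscillating u have ∫u²/∫(u')² → 0), and α = 1 would force 0 ≥ (1−c)∫u², impossible since c < 1; so 1−α > 0. By the sharp Poincaré inequality on H^1_0 of an interval of length L, ∫(u')² ≥ (π/L)²∫u² with equality for the first sine mode sin(π(x−x₀)/L) (x₀ the left endpoint), so the inequality holds for all u iff (1−α)(π/L)² ≥ α − c, i.e. α ≤ ((π/L)² + c)/((π/L)² + 1) = (1 + c(L/π)²)/(1 + (L/π)²). (Direct route, valid since c ≤ 0: Poincaré gives c∫u² ≥ c(L/π)²∫(u')², so a(u,u) ≥ (1 + c(L/π)²)∫(u')², while ||u||_{H^1}² ≤ (1 + (L/π)²)∫(u')²; dividing yields the same α.) With (π/L)² = 9*π^2 and c = 0, the largest admissible constant is α = ((π/L)² + c)/((π/L)² + 1).
Simplifying, α = 9*π^2/(1 + 9*π^2).


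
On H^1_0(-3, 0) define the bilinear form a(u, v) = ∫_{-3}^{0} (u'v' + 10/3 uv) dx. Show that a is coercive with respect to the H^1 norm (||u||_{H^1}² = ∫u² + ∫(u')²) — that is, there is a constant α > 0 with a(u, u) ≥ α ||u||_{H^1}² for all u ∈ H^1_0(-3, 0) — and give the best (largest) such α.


α = 1

Coercivity of a(·,·) on H^1_0(-3, 0) means a(u, u) ≥ α ||u||_{H^1}² for every u ∈ H^1_0.
The interval has length L = 3, and Poincaré/coercivity depend only on L. Here a(u, u) = ∫(u')² + (10/3)·∫u².
Here c = 10/3 ≥ 1, so a(u,u) = ∫(u')² + c∫u² ≥ ∫(u')² + ∫u² = ||u||_{H^1}², i.e. α = 1 works. No larger α is possible: a(u,u) ≥ α||u||_{H^1}² means (1−α)∫(u')² ≥ (α−c)∫u², and for the modes u_n = sin(nπ(x−x₀)/L) (x₀ the left endpoint) one has ∫u_n²/∫(u_n')² = (L/(nπ))² → 0, so a(u_n,u_n)/||u_n||_{H^1}² → 1. Hence the optimal constant is α = 1.
Therefore α = 1.


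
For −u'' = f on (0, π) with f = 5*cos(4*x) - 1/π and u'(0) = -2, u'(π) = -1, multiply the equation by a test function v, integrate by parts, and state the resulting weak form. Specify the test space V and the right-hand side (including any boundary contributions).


V = H^1(0, π) (v unrestricted at boundary; u is determined up to an additive constant); weak form: ∫_0^π u'v' dx = ∫_0^π (5*cos(4*x) - 1/π) v dx − v(π) + 2·v(0) for all v ∈ V.

Multiply both sides by a test function v and integrate from 0 to π:
  ∫_0^π −u''(x) v(x) dx = ∫_0^π f(x) v(x) dx.
Integrate the LHS by parts once:
  ∫_0^π −u'' v dx = −[u'(x) v(x)]_0^π + ∫_0^π u'(x) v'(x) dx.
Thus ∫_0^π u'(x) v'(x) dx = ∫_0^π f(x) v(x) dx + [u'(x) v(x)]_0^π.
Choose V so that boundary terms are either known or forced to vanish.
u has inhomogeneous Neumann u'(0) = -2, u'(π) = -1. [u' v]_0^π = (-1)·v(π) − (-2)·v(0) = − v(π) + 2·v(0). Take V = H^1(0, π); boundary term becomes part of RHS.
Weak formulation: find u (satisfying any essential BC) such that ∫_0^π u'(x) v'(x) dx = ∫_0^π f v dx − v(π) + 2·v(0) for all v ∈ V (Neumann data are natural BCs: they enter the RHS as boundary terms).
Substituting f(x) = 5*cos(4*x) - 1/π, the right-hand side is ∫_0^π (5*cos(4*x) - 1/π) v dx − v(π) + 2·v(0).
Compatibility check (pure Neumann): taking v ≡ 1 ∈ V gives 0 = ∫_0^π f dx + (-1) − (-2), i.e. ∫_0^π f dx must equal u'(0) − u'(π) = -1. Indeed ∫_0^π (5*cos(4*x) - 1/π) dx = -1, so the data are compatible. The solution is then unique only up to an additive constant (fix it e.g. by requiring ∫_0^π u dx = 0).


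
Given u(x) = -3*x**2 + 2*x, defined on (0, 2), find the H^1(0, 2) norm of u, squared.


||u||_{H^1}^2 = 1144/15

The H^1 norm (squared) on an interval (0, L) is
  ||u||_{H^1}^2 = ∫_0^L u(x)^2 dx + ∫_0^L u'(x)^2 dx.
Compute u'(x) = 2 - 6*x.
Then u(x)^2 = 9*x**4 - 12*x**3 + 4*x**2 and u'(x)^2 = 36*x**2 - 24*x + 4.
Integrate each monomial from 0 to 2 using ∫_0^2 c·x^n dx = c·2^(n+1)/(n+1):
  ∫_0^2 u(x)^2 dx = ∫_0^2 (9*x^4 - 12*x^3 + 4*x^2) dx. Term by term:
    ∫_0^2 9*x^4 dx = 288/5;  ∫_0^2 -12*x^3 dx = -48;  ∫_0^2 4*x^2 dx = 32/3.
  Sum: 288/5 − 48 + 32/3 = 304/15.
  ∫_0^2 u'(x)^2 dx = ∫_0^2 (36*x^2 - 24*x + 4) dx. Term by term:
    ∫_0^2 36*x^2 dx = 96;  ∫_0^2 -24*x dx = -48;  ∫_0^2 4 dx = 8.
  Sum: 96 − 48 + 8 = 56.
Adding: ||u||_{H^1}^2 = 304/15 + 56 = 1144/15.


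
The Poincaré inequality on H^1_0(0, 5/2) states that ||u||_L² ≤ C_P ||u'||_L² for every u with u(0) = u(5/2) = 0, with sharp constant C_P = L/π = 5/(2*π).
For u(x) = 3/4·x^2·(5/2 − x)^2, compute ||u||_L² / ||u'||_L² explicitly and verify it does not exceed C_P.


||u||_L² / ||u'||_L² = 5*sqrt(3)/12 < C_P = 5/(2*π).

u(x) = 3/4·x^2·(5/2 − x)^2, so u'(x) = 3*x*(2*x - 5)*(4*x - 5)/8.
u(x) = 3/4·x^2·(5/2 − x)^2 vanishes at x = 0 and x = 5/2, so u ∈ H^1_0(0, 5/2). Differentiate via the product rule and integrate the resulting polynomials term by term.
  ∫_0^5/2 u² dx = ∫_0^5/2 (9*x^8/16 - 45*x^7/8 + 675*x^6/32 - 1125*x^5/32 + 5625*x^4/256) dx. Term by term:
    ∫_0^5/2 9*x^8/16 dx = 1953125/8192;  ∫_0^5/2 -45*x^7/8 dx = -17578125/16384;  ∫_0^5/2 675*x^6/32 dx = 52734375/28672;
    ∫_0^5/2 -1125*x^5/32 dx = -5859375/4096;  ∫_0^5/2 5625*x^4/256 dx = 3515625/8192.
  Sum: 1953125/8192 − 17578125/16384 + 52734375/28672 − 5859375/4096 + 3515625/8192 = 390625/114688.
  ∫_0^5/2 (u')² dx = ∫_0^5/2 (9*x^6 - 135*x^5/2 + 2925*x^4/16 - 3375*x^3/16 + 5625*x^2/64) dx. Term by term:
    ∫_0^5/2 9*x^6 dx = 703125/896;  ∫_0^5/2 -135*x^5/2 dx = -703125/256;  ∫_0^5/2 2925*x^4/16 dx = 1828125/512;
    ∫_0^5/2 -3375*x^3/16 dx = -2109375/1024;  ∫_0^5/2 5625*x^2/64 dx = 234375/512.
  Sum: 703125/896 − 703125/256 + 1828125/512 − 2109375/1024 + 234375/512 = 46875/7168.
∫_0^5/2 u² dx = 390625/114688, so ||u||_L² = 625*sqrt(7)/896.
∫_0^5/2 (u')² dx = 46875/7168, so ||u'||_L² = 125*sqrt(21)/224.
Ratio ||u||_L² / ||u'||_L² = 5*sqrt(3)/12.
Sharp Poincaré constant on H^1_0(0, 5/2) is C_P = L/π = 5/(2*π), achieved by sin(2*π/5·x).
A polynomial bump cannot attain the sharp Poincaré constant (only the first sine eigenfunction does), so the ratio is strictly less than C_P, consistent with ||u||_L² ≤ C_P ||u'||_L².


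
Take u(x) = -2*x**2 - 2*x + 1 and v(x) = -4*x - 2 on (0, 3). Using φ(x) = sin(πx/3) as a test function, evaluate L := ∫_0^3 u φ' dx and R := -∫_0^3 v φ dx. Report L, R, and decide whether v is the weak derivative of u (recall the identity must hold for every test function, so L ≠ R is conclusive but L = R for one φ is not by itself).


LHS = 48/π, RHS = 48/π. Yes, v = u' weakly.

u(x) = -2*x**2 - 2*x + 1, classical derivative u'(x) = -4*x - 2.
φ(x) = sin(πx/3), so φ'(x) = π*cos(π*x/3)/3.
Note φ(0) = φ(3) = 0, so the boundary term u·φ vanishes.
LHS = ∫_0^3 u(x) φ'(x) dx = ∫_0^3 (-2*π*x^2*cos(π*x/3)/3 - 2*π*x*cos(π*x/3)/3 + π*cos(π*x/3)/3) dx. Term by term:
  ∫_0^3 π*cos(π*x/3)/3 dx = 0;  ∫_0^3 -2*π*x*cos(π*x/3)/3 dx = 12/π;  ∫_0^3 -2*π*x^2*cos(π*x/3)/3 dx = 36/π.
Sum: 0 + 12/π + 36/π = 48/π.
So LHS = 48/π.
∫_0^3 v(x) φ(x) dx = ∫_0^3 (-4*x*sin(π*x/3) - 2*sin(π*x/3)) dx. Term by term:
  ∫_0^3 -2*sin(π*x/3) dx = -12/π;  ∫_0^3 -4*x*sin(π*x/3) dx = -36/π.
Sum: -12/π − 36/π = -48/π.
So RHS = -∫_0^3 v(x) φ(x) dx = 48/π.
LHS = RHS, so the identity holds for this test φ.
Moreover u is smooth here and v(x) = u'(x) = -4*x - 2 pointwise, so the identity holds for every test function. Hence v is the weak derivative of u.


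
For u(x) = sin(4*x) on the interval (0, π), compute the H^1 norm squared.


||u||_{H^1(0,π)}^2 = 17*π/2

u'(x) = 4*cos(4*x).
Expand u² and (u')² and integrate term by term on (0, π), using: for integers n ≥ 1, ∫_0^π sin²(nx) dx = ∫_0^π cos²(nx) dx = π/2; for n ≠ n', ∫_0^π sin(nx)sin(n'x) dx = ∫_0^π cos(nx)cos(n'x) dx = 0; and by product-to-sum, ∫_0^π sin(nx)cos(n'x) dx = ½∫_0^π [sin((n+n')x) + sin((n−n')x)] dx, which is 0 when n+n' is even and 2n/(n²−n'²) when n+n' is odd (it need not vanish on (0, π)).
  u² squared terms: (1)²·∫sin(4x)² dx = 1·π/2 = π/2.
  So ∫_0^π u² dx = π/2.
  (u')² squared terms: (4)²·∫cos(4x)² dx = 16·π/2 = 8*π.
  So ∫_0^π (u')² dx = 8*π.
||u||_{H^1}^2 = (π/2) + (8*π) = 17*π/2.


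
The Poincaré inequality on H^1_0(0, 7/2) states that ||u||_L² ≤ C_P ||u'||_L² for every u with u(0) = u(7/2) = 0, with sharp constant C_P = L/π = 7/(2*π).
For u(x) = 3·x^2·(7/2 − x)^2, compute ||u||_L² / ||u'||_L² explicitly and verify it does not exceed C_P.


||u||_L² / ||u'||_L² = 7*sqrt(3)/12 < C_P = 7/(2*π).

u(x) = 3·x^2·(7/2 − x)^2, so u'(x) = 3*x*(2*x - 7)*(4*x - 7)/2.
u(x) = 3·x^2·(7/2 − x)^2 vanishes at x = 0 and x = 7/2, so u ∈ H^1_0(0, 7/2). Differentiate via the product rule and integrate the resulting polynomials term by term.
  ∫_0^7/2 u² dx = ∫_0^7/2 (9*x^8 - 126*x^7 + 1323*x^6/2 - 3087*x^5/2 + 21609*x^4/16) dx. Term by term:
    ∫_0^7/2 9*x^8 dx = 40353607/512;  ∫_0^7/2 -126*x^7 dx = -363182463/1024;  ∫_0^7/2 1323*x^6/2 dx = 155649627/256;
    ∫_0^7/2 -3087*x^5/2 dx = -121060821/256;  ∫_0^7/2 21609*x^4/16 dx = 363182463/2560.
  Sum: 40353607/512 − 363182463/1024 + 155649627/256 − 121060821/256 + 363182463/2560 = 5764801/5120.
  ∫_0^7/2 (u')² dx = ∫_0^7/2 (144*x^6 - 1512*x^5 + 5733*x^4 - 9261*x^3 + 21609*x^2/4) dx. Term by term:
    ∫_0^7/2 144*x^6 dx = 1058841/8;  ∫_0^7/2 -1512*x^5 dx = -7411887/16;  ∫_0^7/2 5733*x^4 dx = 96354531/160;
    ∫_0^7/2 -9261*x^3 dx = -22235661/64;  ∫_0^7/2 21609*x^2/4 dx = 2470629/32.
  Sum: 1058841/8 − 7411887/16 + 96354531/160 − 22235661/64 + 2470629/32 = 352947/320.
∫_0^7/2 u² dx = 5764801/5120, so ||u||_L² = 2401*sqrt(5)/160.
∫_0^7/2 (u')² dx = 352947/320, so ||u'||_L² = 343*sqrt(15)/40.
Ratio ||u||_L² / ||u'||_L² = 7*sqrt(3)/12.
Sharp Poincaré constant on H^1_0(0, 7/2) is C_P = L/π = 7/(2*π), achieved by sin(2*π/7·x).
A polynomial bump cannot attain the sharp Poincaré constant (only the first sine eigenfunction does), so the ratio is strictly less than C_P, consistent with ||u||_L² ≤ C_P ||u'||_L².


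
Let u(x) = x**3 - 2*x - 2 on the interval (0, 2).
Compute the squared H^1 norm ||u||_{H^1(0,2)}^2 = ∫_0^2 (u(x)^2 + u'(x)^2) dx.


||u||_{H^1}^2 = 944/21

The H^1 norm (squared) on an interval (0, L) is
  ||u||_{H^1}^2 = ∫_0^L u(x)^2 dx + ∫_0^L u'(x)^2 dx.
Compute u'(x) = 3*x**2 - 2.
Then u(x)^2 = x**6 - 4*x**4 - 4*x**3 + 4*x**2 + 8*x + 4 and u'(x)^2 = 9*x**4 - 12*x**2 + 4.
Integrate each monomial from 0 to 2 using ∫_0^2 c·x^n dx = c·2^(n+1)/(n+1):
  ∫_0^2 u(x)^2 dx = ∫_0^2 (x^6 - 4*x^4 - 4*x^3 + 4*x^2 + 8*x + 4) dx. Term by term:
    ∫_0^2 x^6 dx = 128/7;  ∫_0^2 -4*x^4 dx = -128/5;  ∫_0^2 -4*x^3 dx = -16;
    ∫_0^2 4*x^2 dx = 32/3;  ∫_0^2 8*x dx = 16;  ∫_0^2 4 dx = 8.
  Sum: 128/7 − 128/5 − 16 + 32/3 + 16 + 8 = 1192/105.
  ∫_0^2 u'(x)^2 dx = ∫_0^2 (9*x^4 - 12*x^2 + 4) dx. Term by term:
    ∫_0^2 9*x^4 dx = 288/5;  ∫_0^2 -12*x^2 dx = -32;  ∫_0^2 4 dx = 8.
  Sum: 288/5 − 32 + 8 = 168/5.
Adding: ||u||_{H^1}^2 = 1192/105 + 168/5 = 944/21.


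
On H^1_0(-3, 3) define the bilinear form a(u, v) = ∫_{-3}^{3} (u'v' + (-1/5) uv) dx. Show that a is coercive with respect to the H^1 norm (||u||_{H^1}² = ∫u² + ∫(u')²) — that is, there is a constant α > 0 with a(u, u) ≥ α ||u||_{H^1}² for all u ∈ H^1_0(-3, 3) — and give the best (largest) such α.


α = (-36/5 + π^2)/(π^2 + 36)

Coercivity of a(·,·) on H^1_0(-3, 3) means a(u, u) ≥ α ||u||_{H^1}² for every u ∈ H^1_0.
The interval has length L = 6, and Poincaré/coercivity depend only on L. Here a(u, u) = ∫(u')² + (-1/5)·∫u².
Here c = -1/5 < 0 with |c| < (π/L)² = π^2/36, so coercivity still holds. The condition a(u,u) ≥ α||u||_{H^1}² reads (1−α)∫(u')² ≥ (α−c)∫u². Any admissible α is ≤ 1 (rapidly oscillating u have ∫u²/∫(u')² → 0), and α = 1 would force 0 ≥ (1−c)∫u², impossible since c < 1; so 1−α > 0. By the sharp Poincaré inequality on H^1_0 of an interval of length L, ∫(u')² ≥ (π/L)²∫u² with equality for the first sine mode sin(π(x−x₀)/L) (x₀ the left endpoint), so the inequality holds for all u iff (1−α)(π/L)² ≥ α − c, i.e. α ≤ ((π/L)² + c)/((π/L)² + 1) = (1 + c(L/π)²)/(1 + (L/π)²). (Direct route, valid since c ≤ 0: Poincaré gives c∫u² ≥ c(L/π)²∫(u')², so a(u,u) ≥ (1 + c(L/π)²)∫(u')², while ||u||_{H^1}² ≤ (1 + (L/π)²)∫(u')²; dividing yields the same α.) With (π/L)² = π^2/36 and c = -1/5, the largest admissible constant is α = ((π/L)² + c)/((π/L)² + 1).
Simplifying, α = (-36/5 + π^2)/(π^2 + 36).


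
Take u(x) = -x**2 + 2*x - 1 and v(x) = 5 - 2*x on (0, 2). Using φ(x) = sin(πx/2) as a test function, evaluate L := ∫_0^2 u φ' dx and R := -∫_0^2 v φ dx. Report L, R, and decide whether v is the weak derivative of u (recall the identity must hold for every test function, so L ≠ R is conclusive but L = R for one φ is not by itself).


LHS = 0, RHS = -12/π. No, v is not the weak derivative of u.

u(x) = -x**2 + 2*x - 1, classical derivative u'(x) = 2 - 2*x.
φ(x) = sin(πx/2), so φ'(x) = π*cos(π*x/2)/2.
Note φ(0) = φ(2) = 0, so the boundary term u·φ vanishes.
LHS = ∫_0^2 u(x) φ'(x) dx = ∫_0^2 (-π*x^2*cos(π*x/2)/2 + π*x*cos(π*x/2) - π*cos(π*x/2)/2) dx. Term by term:
  ∫_0^2 -π*cos(π*x/2)/2 dx = 0;  ∫_0^2 π*x*cos(π*x/2) dx = -8/π;  ∫_0^2 -π*x^2*cos(π*x/2)/2 dx = 8/π.
Sum: 0 − 8/π + 8/π = 0.
So LHS = 0.
∫_0^2 v(x) φ(x) dx = ∫_0^2 (-2*x*sin(π*x/2) + 5*sin(π*x/2)) dx. Term by term:
  ∫_0^2 5*sin(π*x/2) dx = 20/π;  ∫_0^2 -2*x*sin(π*x/2) dx = -8/π.
Sum: 20/π − 8/π = 12/π.
So RHS = -∫_0^2 v(x) φ(x) dx = -12/π.
LHS − RHS = 12/π ≠ 0, so the identity fails.
(For a valid weak derivative the identity must hold for EVERY test function, in particular this one. The failure shows v is NOT the weak derivative of u.)
Correct weak derivative would be u'(x) = 2 - 2*x.


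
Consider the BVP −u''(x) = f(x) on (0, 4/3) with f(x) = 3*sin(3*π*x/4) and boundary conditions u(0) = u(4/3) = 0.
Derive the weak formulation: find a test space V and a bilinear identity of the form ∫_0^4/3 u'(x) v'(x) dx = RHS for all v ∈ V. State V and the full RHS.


V = H^1_0(0, 4/3) (so v(0) = v(4/3) = 0); weak form: ∫_0^4/3 u'v' dx = ∫_0^4/3 (3*sin(3*π*x/4)) v dx for all v ∈ V.

Multiply both sides by a test function v and integrate from 0 to 4/3:
  ∫_0^4/3 −u''(x) v(x) dx = ∫_0^4/3 f(x) v(x) dx.
Integrate the LHS by parts once:
  ∫_0^4/3 −u'' v dx = −[u'(x) v(x)]_0^4/3 + ∫_0^4/3 u'(x) v'(x) dx.
Thus ∫_0^4/3 u'(x) v'(x) dx = ∫_0^4/3 f(x) v(x) dx + [u'(x) v(x)]_0^4/3.
Choose V so that boundary terms are either known or forced to vanish.
u is Dirichlet: u(0) = u(4/3) = 0. Let V = H^1_0(0, 4/3); then v(0) = v(4/3) = 0, and [u' v]_0^4/3 = 0.
Weak formulation: find u (satisfying any essential BC) such that ∫_0^4/3 u'(x) v'(x) dx = ∫_0^4/3 f v dx for all v ∈ V.
Substituting f(x) = 3*sin(3*π*x/4), the right-hand side is ∫_0^4/3 (3*sin(3*π*x/4)) v dx.


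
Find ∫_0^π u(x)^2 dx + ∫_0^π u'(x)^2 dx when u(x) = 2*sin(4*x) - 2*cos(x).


||u||_{H^1(0,π)}^2 = -128/15 + 38*π

u'(x) = 2*sin(x) + 8*cos(4*x).
Expand u² and (u')² and integrate term by term on (0, π), using: for integers n ≥ 1, ∫_0^π sin²(nx) dx = ∫_0^π cos²(nx) dx = π/2; for n ≠ n', ∫_0^π sin(nx)sin(n'x) dx = ∫_0^π cos(nx)cos(n'x) dx = 0; and by product-to-sum, ∫_0^π sin(nx)cos(n'x) dx = ½∫_0^π [sin((n+n')x) + sin((n−n')x)] dx, which is 0 when n+n' is even and 2n/(n²−n'²) when n+n' is odd (it need not vanish on (0, π)).
  u² squared terms: (-2)²·∫cos(x)² dx = 4·π/2 = 2*π;  (2)²·∫sin(4x)² dx = 4·π/2 = 2*π.
  u² cross terms: 2·(-2)·(2)·∫cos(x)·sin(4x) dx = -8·(8/15) = -64/15.
  So ∫_0^π u² dx = 2*π + 2*π − 64/15 = -64/15 + 4*π.
  (u')² squared terms: (2)²·∫sin(x)² dx = 4·π/2 = 2*π;  (8)²·∫cos(4x)² dx = 64·π/2 = 32*π.
  (u')² cross terms: 2·(2)·(8)·∫sin(x)·cos(4x) dx = 32·(-2/15) = -64/15.
  So ∫_0^π (u')² dx = 2*π + 32*π − 64/15 = -64/15 + 34*π.
||u||_{H^1}^2 = (-64/15 + 4*π) + (-64/15 + 34*π) = -128/15 + 38*π.


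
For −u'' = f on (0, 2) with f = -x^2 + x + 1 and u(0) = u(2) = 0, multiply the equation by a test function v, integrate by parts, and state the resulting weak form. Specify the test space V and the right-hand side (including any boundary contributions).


V = H^1_0(0, 2) (so v(0) = v(2) = 0); weak form: ∫_0^2 u'v' dx = ∫_0^2 (-x^2 + x + 1) v dx for all v ∈ V.

Multiply both sides by a test function v and integrate from 0 to 2:
  ∫_0^2 −u''(x) v(x) dx = ∫_0^2 f(x) v(x) dx.
Integrate the LHS by parts once:
  ∫_0^2 −u'' v dx = −[u'(x) v(x)]_0^2 + ∫_0^2 u'(x) v'(x) dx.
Thus ∫_0^2 u'(x) v'(x) dx = ∫_0^2 f(x) v(x) dx + [u'(x) v(x)]_0^2.
Choose V so that boundary terms are either known or forced to vanish.
u is Dirichlet: u(0) = u(2) = 0. Let V = H^1_0(0, 2); then v(0) = v(2) = 0, and [u' v]_0^2 = 0.
Weak formulation: find u (satisfying any essential BC) such that ∫_0^2 u'(x) v'(x) dx = ∫_0^2 f v dx for all v ∈ V.
Substituting f(x) = -x^2 + x + 1, the right-hand side is ∫_0^2 (-x^2 + x + 1) v dx.


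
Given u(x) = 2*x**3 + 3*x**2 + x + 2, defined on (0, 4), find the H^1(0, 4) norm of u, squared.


||u||_{H^1}^2 = 3626996/105

The H^1 norm (squared) on an interval (0, L) is
  ||u||_{H^1}^2 = ∫_0^L u(x)^2 dx + ∫_0^L u'(x)^2 dx.
Compute u'(x) = 6*x**2 + 6*x + 1.
Then u(x)^2 = 4*x**6 + 12*x**5 + 13*x**4 + 14*x**3 + 13*x**2 + 4*x + 4 and u'(x)^2 = 36*x**4 + 72*x**3 + 48*x**2 + 12*x + 1.
Integrate each monomial from 0 to 4 using ∫_0^4 c·x^n dx = c·4^(n+1)/(n+1):
  ∫_0^4 u(x)^2 dx = ∫_0^4 (4*x^6 + 12*x^5 + 13*x^4 + 14*x^3 + 13*x^2 + 4*x + 4) dx. Term by term:
    ∫_0^4 4*x^6 dx = 65536/7;  ∫_0^4 12*x^5 dx = 8192;  ∫_0^4 13*x^4 dx = 13312/5;
    ∫_0^4 14*x^3 dx = 896;  ∫_0^4 13*x^2 dx = 832/3;  ∫_0^4 4*x dx = 32;
    ∫_0^4 4 dx = 16.
  Sum: 65536/7 + 8192 + 13312/5 + 896 + 832/3 + 32 + 16 = 2250992/105.
  ∫_0^4 u'(x)^2 dx = ∫_0^4 (36*x^4 + 72*x^3 + 48*x^2 + 12*x + 1) dx. Term by term:
    ∫_0^4 36*x^4 dx = 36864/5;  ∫_0^4 72*x^3 dx = 4608;  ∫_0^4 48*x^2 dx = 1024;
    ∫_0^4 12*x dx = 96;  ∫_0^4 1 dx = 4.
  Sum: 36864/5 + 4608 + 1024 + 96 + 4 = 65524/5.
Adding: ||u||_{H^1}^2 = 2250992/105 + 65524/5 = 3626996/105.


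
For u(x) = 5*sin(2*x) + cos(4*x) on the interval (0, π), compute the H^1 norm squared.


||u||_{H^1(0,π)}^2 = 71*π

u'(x) = -4*sin(4*x) + 10*cos(2*x).
Expand u² and (u')² and integrate term by term on (0, π), using: for integers n ≥ 1, ∫_0^π sin²(nx) dx = ∫_0^π cos²(nx) dx = π/2; for n ≠ n', ∫_0^π sin(nx)sin(n'x) dx = ∫_0^π cos(nx)cos(n'x) dx = 0; and by product-to-sum, ∫_0^π sin(nx)cos(n'x) dx = ½∫_0^π [sin((n+n')x) + sin((n−n')x)] dx, which is 0 when n+n' is even and 2n/(n²−n'²) when n+n' is odd (it need not vanish on (0, π)).
  u² squared terms: (5)²·∫sin(2x)² dx = 25·π/2 = 25*π/2;  (1)²·∫cos(4x)² dx = 1·π/2 = π/2.
  u² cross terms: 2·(5)·(1)·∫sin(2x)·cos(4x) dx = 10·(0) = 0.
  So ∫_0^π u² dx = 25*π/2 + π/2 + 0 = 13*π.
  (u')² squared terms: (-4)²·∫sin(4x)² dx = 16·π/2 = 8*π;  (10)²·∫cos(2x)² dx = 100·π/2 = 50*π.
  (u')² cross terms: 2·(-4)·(10)·∫sin(4x)·cos(2x) dx = -80·(0) = 0.
  So ∫_0^π (u')² dx = 8*π + 50*π + 0 = 58*π.
||u||_{H^1}^2 = (13*π) + (58*π) = 71*π.


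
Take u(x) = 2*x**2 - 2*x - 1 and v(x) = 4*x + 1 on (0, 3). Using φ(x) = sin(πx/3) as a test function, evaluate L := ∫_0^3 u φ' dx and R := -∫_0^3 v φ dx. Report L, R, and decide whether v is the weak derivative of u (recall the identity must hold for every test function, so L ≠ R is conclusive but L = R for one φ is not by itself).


LHS = -24/π, RHS = -42/π. No, v is not the weak derivative of u.

u(x) = 2*x**2 - 2*x - 1, classical derivative u'(x) = 4*x - 2.
φ(x) = sin(πx/3), so φ'(x) = π*cos(π*x/3)/3.
Note φ(0) = φ(3) = 0, so the boundary term u·φ vanishes.
LHS = ∫_0^3 u(x) φ'(x) dx = ∫_0^3 (2*π*x^2*cos(π*x/3)/3 - 2*π*x*cos(π*x/3)/3 - π*cos(π*x/3)/3) dx. Term by term:
  ∫_0^3 -π*cos(π*x/3)/3 dx = 0;  ∫_0^3 -2*π*x*cos(π*x/3)/3 dx = 12/π;  ∫_0^3 2*π*x^2*cos(π*x/3)/3 dx = -36/π.
Sum: 0 + 12/π − 36/π = -24/π.
So LHS = -24/π.
∫_0^3 v(x) φ(x) dx = ∫_0^3 (4*x*sin(π*x/3) + sin(π*x/3)) dx. Term by term:
  ∫_0^3 4*x*sin(π*x/3) dx = 36/π;  ∫_0^3 sin(π*x/3) dx = 6/π.
Sum: 36/π + 6/π = 42/π.
So RHS = -∫_0^3 v(x) φ(x) dx = -42/π.
LHS − RHS = 18/π ≠ 0, so the identity fails.
(For a valid weak derivative the identity must hold for EVERY test function, in particular this one. The failure shows v is NOT the weak derivative of u.)
Correct weak derivative would be u'(x) = 4*x - 2.
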